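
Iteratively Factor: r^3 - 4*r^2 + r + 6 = (r - 3)*(r^2 - r - 2) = (r - 3)*(r - 2)*(r + 1)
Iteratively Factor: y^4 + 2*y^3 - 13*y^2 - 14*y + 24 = (y - 1)*(y^3 + 3*y^2 - 10*y - 24) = (y - 1)*(y + 4)*(y^2 - y - 6) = (y - 1)*(y + 2)*(y + 4)*(y - 3)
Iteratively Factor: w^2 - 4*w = (w - 4)*(w)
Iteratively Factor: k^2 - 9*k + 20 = (k - 4)*(k - 5)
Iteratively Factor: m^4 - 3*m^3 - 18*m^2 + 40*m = (m + 4)*(m^3 - 7*m^2 + 10*m) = (m - 2)*(m + 4)*(m^2 - 5*m) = (m - 5)*(m - 2)*(m + 4)*(m)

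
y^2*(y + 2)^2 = y^4 + 4*y^3 + 4*y^2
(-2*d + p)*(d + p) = -2*d^2 - d*p + p^2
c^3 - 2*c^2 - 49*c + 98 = (c - 7)*(c - 2)*(c + 7)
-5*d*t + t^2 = t*(-5*d + t)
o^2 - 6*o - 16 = (o - 8)*(o + 2)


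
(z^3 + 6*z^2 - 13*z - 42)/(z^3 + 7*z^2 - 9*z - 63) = (z + 2)/(z + 3)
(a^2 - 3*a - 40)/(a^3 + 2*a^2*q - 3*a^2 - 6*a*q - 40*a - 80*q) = 1/(a + 2*q)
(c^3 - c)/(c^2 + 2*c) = (c^2 - 1)/(c + 2)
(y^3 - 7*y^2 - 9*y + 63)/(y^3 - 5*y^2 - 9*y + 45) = (y - 7)/(y - 5)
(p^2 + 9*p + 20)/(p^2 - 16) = (p + 5)/(p - 4)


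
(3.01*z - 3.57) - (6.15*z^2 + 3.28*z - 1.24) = -6.15*z^2 - 0.27*z - 2.33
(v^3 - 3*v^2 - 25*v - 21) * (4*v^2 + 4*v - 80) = 4*v^5 - 8*v^4 - 192*v^3 + 56*v^2 + 1916*v + 1680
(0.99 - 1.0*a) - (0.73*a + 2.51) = -1.73*a - 1.52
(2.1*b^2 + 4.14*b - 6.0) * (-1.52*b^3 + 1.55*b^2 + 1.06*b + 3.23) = -3.192*b^5 - 3.0378*b^4 + 17.763*b^3 + 1.8714*b^2 + 7.0122*b - 19.38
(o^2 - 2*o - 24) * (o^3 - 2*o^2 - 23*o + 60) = o^5 - 4*o^4 - 43*o^3 + 154*o^2 + 432*o - 1440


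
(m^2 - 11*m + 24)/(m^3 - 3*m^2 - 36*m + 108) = (m - 8)/(m^2 - 36)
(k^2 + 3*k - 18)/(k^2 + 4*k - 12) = (k - 3)/(k - 2)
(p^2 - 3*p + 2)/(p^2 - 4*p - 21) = (-p^2 + 3*p - 2)/(-p^2 + 4*p + 21)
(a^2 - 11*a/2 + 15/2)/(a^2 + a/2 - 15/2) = (a - 3)/(a + 3)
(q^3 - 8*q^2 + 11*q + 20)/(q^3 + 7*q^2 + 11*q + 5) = (q^2 - 9*q + 20)/(q^2 + 6*q + 5)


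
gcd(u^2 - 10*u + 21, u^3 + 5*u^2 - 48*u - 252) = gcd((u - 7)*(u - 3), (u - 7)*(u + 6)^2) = u - 7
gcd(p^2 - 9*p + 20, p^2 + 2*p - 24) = p - 4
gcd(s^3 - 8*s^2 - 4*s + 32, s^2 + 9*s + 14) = s + 2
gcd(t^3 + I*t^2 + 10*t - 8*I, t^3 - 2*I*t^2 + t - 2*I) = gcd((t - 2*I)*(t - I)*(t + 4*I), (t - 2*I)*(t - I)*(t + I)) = t^2 - 3*I*t - 2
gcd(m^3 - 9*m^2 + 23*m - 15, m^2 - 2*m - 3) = m - 3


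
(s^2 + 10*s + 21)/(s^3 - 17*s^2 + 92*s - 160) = (s^2 + 10*s + 21)/(s^3 - 17*s^2 + 92*s - 160)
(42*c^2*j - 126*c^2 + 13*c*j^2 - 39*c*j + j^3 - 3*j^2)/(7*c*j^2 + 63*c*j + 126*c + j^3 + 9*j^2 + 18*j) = (6*c*j - 18*c + j^2 - 3*j)/(j^2 + 9*j + 18)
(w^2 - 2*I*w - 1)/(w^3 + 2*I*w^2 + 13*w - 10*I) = (w - I)/(w^2 + 3*I*w + 10)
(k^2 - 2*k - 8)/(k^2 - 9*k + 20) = (k + 2)/(k - 5)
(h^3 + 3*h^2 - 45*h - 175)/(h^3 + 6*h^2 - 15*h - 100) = (h - 7)/(h - 4)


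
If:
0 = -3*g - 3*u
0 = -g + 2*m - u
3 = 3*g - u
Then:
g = 3/4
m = 0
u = -3/4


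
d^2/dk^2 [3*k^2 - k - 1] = 6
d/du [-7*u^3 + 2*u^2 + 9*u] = -21*u^2 + 4*u + 9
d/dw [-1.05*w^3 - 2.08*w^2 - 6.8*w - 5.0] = -3.15*w^2 - 4.16*w - 6.8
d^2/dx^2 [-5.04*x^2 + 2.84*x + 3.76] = -10.0800000000000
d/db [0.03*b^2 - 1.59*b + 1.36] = 0.06*b - 1.59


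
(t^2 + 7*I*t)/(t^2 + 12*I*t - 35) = t/(t + 5*I)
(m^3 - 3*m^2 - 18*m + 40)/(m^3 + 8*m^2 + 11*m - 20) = (m^2 - 7*m + 10)/(m^2 + 4*m - 5)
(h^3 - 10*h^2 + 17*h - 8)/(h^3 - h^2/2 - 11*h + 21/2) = 2*(h^2 - 9*h + 8)/(2*h^2 + h - 21)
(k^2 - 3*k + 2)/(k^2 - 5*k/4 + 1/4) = 4*(k - 2)/(4*k - 1)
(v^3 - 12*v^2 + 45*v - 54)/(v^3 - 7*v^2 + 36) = (v - 3)/(v + 2)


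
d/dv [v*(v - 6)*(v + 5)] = 3*v^2 - 2*v - 30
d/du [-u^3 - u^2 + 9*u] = -3*u^2 - 2*u + 9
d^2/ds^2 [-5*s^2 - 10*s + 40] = -10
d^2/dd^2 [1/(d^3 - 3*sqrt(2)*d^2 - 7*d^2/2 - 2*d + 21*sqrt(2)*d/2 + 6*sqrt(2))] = 4*((-6*d + 7 + 6*sqrt(2))*(2*d^3 - 6*sqrt(2)*d^2 - 7*d^2 - 4*d + 21*sqrt(2)*d + 12*sqrt(2)) + (-6*d^2 + 14*d + 12*sqrt(2)*d - 21*sqrt(2) + 4)^2)/(2*d^3 - 6*sqrt(2)*d^2 - 7*d^2 - 4*d + 21*sqrt(2)*d + 12*sqrt(2))^3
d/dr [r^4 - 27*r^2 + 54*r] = 4*r^3 - 54*r + 54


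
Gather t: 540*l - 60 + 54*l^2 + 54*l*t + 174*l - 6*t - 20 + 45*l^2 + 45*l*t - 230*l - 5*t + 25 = 99*l^2 + 484*l + t*(99*l - 11) - 55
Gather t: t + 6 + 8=t + 14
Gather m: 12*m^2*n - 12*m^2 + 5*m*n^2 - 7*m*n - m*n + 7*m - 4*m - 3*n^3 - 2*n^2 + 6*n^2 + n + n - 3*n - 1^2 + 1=m^2*(12*n - 12) + m*(5*n^2 - 8*n + 3) - 3*n^3 + 4*n^2 - n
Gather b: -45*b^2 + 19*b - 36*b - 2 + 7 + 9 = -45*b^2 - 17*b + 14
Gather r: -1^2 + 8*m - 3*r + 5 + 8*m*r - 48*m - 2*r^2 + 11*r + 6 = -40*m - 2*r^2 + r*(8*m + 8) + 10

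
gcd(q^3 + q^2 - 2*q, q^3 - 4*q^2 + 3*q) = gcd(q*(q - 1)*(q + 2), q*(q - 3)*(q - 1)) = q^2 - q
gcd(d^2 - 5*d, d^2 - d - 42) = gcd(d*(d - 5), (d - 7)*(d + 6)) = 1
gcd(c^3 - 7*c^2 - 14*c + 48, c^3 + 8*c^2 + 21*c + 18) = c + 3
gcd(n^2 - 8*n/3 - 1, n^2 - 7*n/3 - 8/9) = n + 1/3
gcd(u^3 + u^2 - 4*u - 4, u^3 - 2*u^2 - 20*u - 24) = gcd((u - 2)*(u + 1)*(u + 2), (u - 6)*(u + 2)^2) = u + 2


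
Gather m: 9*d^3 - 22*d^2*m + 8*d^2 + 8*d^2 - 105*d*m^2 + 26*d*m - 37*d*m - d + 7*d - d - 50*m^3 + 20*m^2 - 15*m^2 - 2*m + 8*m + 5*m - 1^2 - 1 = 9*d^3 + 16*d^2 + 5*d - 50*m^3 + m^2*(5 - 105*d) + m*(-22*d^2 - 11*d + 11) - 2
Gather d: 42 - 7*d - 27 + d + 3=18 - 6*d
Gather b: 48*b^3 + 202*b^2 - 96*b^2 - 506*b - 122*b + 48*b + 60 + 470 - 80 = 48*b^3 + 106*b^2 - 580*b + 450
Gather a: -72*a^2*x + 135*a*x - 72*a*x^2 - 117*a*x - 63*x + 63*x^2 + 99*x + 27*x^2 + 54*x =-72*a^2*x + a*(-72*x^2 + 18*x) + 90*x^2 + 90*x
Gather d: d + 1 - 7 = d - 6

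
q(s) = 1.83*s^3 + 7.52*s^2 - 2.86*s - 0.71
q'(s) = 5.49*s^2 + 15.04*s - 2.86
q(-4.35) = 3.40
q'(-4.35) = 35.60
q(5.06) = 414.44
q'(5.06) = 213.81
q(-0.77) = 5.12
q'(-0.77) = -11.19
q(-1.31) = 11.83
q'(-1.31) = -13.14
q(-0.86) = 6.15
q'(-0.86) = -11.73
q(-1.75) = 17.52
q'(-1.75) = -12.37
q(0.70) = 1.60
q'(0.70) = 10.36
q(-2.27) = 23.13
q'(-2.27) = -8.71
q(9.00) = 1916.74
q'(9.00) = 577.19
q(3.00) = 107.80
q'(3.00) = 91.67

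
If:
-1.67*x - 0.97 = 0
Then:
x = -0.58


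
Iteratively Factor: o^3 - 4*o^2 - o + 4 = (o + 1)*(o^2 - 5*o + 4) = (o - 1)*(o + 1)*(o - 4)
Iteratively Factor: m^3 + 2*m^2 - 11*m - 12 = (m + 1)*(m^2 + m - 12) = (m + 1)*(m + 4)*(m - 3)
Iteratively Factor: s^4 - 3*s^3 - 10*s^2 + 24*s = (s - 4)*(s^3 + s^2 - 6*s) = (s - 4)*(s + 3)*(s^2 - 2*s) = (s - 4)*(s - 2)*(s + 3)*(s)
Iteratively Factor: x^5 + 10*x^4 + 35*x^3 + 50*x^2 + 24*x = (x)*(x^4 + 10*x^3 + 35*x^2 + 50*x + 24) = x*(x + 4)*(x^3 + 6*x^2 + 11*x + 6) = x*(x + 2)*(x + 4)*(x^2 + 4*x + 3) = x*(x + 1)*(x + 2)*(x + 4)*(x + 3)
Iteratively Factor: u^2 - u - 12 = (u + 3)*(u - 4)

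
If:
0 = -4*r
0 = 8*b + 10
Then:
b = -5/4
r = 0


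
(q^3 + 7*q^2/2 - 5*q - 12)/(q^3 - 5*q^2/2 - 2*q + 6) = (q + 4)/(q - 2)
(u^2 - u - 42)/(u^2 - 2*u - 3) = (-u^2 + u + 42)/(-u^2 + 2*u + 3)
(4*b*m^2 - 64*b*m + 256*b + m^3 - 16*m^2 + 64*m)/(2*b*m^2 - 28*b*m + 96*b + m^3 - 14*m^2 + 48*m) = (4*b*m - 32*b + m^2 - 8*m)/(2*b*m - 12*b + m^2 - 6*m)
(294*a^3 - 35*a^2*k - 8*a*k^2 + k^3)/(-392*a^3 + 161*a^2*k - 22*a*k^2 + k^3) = (-6*a - k)/(8*a - k)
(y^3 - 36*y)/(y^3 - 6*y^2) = (y + 6)/y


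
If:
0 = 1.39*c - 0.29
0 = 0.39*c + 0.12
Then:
No Solution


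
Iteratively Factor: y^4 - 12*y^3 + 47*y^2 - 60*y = (y - 4)*(y^3 - 8*y^2 + 15*y) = (y - 4)*(y - 3)*(y^2 - 5*y) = (y - 5)*(y - 4)*(y - 3)*(y)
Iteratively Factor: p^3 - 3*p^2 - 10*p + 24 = (p - 4)*(p^2 + p - 6) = (p - 4)*(p - 2)*(p + 3)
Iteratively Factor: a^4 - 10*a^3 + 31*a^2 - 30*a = (a - 3)*(a^3 - 7*a^2 + 10*a) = (a - 3)*(a - 2)*(a^2 - 5*a) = a*(a - 3)*(a - 2)*(a - 5)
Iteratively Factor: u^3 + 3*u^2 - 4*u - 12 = (u - 2)*(u^2 + 5*u + 6) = (u - 2)*(u + 2)*(u + 3)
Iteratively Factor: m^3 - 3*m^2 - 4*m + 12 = (m - 2)*(m^2 - m - 6) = (m - 2)*(m + 2)*(m - 3)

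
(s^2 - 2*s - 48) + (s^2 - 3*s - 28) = 2*s^2 - 5*s - 76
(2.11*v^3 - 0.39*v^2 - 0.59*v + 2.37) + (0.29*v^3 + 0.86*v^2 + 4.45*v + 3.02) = 2.4*v^3 + 0.47*v^2 + 3.86*v + 5.39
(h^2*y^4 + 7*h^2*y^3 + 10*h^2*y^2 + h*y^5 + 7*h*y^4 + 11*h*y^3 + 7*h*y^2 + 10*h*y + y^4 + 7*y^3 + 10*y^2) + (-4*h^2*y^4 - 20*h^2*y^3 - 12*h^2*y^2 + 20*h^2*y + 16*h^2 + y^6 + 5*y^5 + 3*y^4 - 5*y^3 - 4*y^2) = -3*h^2*y^4 - 13*h^2*y^3 - 2*h^2*y^2 + 20*h^2*y + 16*h^2 + h*y^5 + 7*h*y^4 + 11*h*y^3 + 7*h*y^2 + 10*h*y + y^6 + 5*y^5 + 4*y^4 + 2*y^3 + 6*y^2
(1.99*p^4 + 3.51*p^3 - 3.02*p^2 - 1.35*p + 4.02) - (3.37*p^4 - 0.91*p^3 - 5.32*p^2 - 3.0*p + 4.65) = -1.38*p^4 + 4.42*p^3 + 2.3*p^2 + 1.65*p - 0.630000000000001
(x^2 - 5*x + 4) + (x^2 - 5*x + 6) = 2*x^2 - 10*x + 10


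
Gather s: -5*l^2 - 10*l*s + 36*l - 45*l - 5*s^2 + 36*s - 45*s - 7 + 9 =-5*l^2 - 9*l - 5*s^2 + s*(-10*l - 9) + 2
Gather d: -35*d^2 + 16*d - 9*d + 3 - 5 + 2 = -35*d^2 + 7*d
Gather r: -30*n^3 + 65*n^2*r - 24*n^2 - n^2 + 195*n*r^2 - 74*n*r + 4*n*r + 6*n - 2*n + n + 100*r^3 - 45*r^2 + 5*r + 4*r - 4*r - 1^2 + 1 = -30*n^3 - 25*n^2 + 5*n + 100*r^3 + r^2*(195*n - 45) + r*(65*n^2 - 70*n + 5)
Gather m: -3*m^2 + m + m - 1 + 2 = -3*m^2 + 2*m + 1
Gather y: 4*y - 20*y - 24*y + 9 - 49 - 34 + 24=-40*y - 50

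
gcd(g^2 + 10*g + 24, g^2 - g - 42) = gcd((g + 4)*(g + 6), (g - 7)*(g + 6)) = g + 6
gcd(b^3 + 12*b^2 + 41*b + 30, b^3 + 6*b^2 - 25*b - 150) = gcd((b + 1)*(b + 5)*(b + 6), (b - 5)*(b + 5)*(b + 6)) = b^2 + 11*b + 30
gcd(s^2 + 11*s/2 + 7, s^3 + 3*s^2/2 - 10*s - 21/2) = s + 7/2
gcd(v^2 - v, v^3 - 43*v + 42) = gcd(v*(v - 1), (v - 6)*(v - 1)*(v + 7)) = v - 1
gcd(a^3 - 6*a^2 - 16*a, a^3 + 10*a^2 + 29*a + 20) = 1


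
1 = 1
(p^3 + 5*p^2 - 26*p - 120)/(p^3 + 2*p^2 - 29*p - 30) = (p + 4)/(p + 1)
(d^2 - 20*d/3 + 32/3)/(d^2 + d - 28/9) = 3*(3*d^2 - 20*d + 32)/(9*d^2 + 9*d - 28)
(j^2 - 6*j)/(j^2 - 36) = j/(j + 6)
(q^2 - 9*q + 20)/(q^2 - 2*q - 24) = (-q^2 + 9*q - 20)/(-q^2 + 2*q + 24)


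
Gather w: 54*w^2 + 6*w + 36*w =54*w^2 + 42*w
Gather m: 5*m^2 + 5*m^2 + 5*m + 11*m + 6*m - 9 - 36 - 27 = 10*m^2 + 22*m - 72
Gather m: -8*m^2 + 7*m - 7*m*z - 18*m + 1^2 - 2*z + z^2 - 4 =-8*m^2 + m*(-7*z - 11) + z^2 - 2*z - 3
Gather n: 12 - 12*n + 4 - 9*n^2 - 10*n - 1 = -9*n^2 - 22*n + 15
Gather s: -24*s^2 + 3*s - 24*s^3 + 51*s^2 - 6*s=-24*s^3 + 27*s^2 - 3*s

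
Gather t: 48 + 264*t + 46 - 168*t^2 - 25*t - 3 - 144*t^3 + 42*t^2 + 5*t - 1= -144*t^3 - 126*t^2 + 244*t + 90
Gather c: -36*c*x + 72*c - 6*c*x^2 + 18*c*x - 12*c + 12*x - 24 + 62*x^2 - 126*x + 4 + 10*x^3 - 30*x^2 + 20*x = c*(-6*x^2 - 18*x + 60) + 10*x^3 + 32*x^2 - 94*x - 20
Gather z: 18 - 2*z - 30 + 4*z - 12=2*z - 24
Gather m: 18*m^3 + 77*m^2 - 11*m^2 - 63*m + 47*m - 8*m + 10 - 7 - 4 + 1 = 18*m^3 + 66*m^2 - 24*m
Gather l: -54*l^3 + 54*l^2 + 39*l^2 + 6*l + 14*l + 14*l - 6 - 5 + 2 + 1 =-54*l^3 + 93*l^2 + 34*l - 8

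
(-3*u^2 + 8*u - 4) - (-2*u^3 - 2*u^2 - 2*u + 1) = 2*u^3 - u^2 + 10*u - 5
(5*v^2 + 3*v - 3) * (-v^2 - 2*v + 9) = -5*v^4 - 13*v^3 + 42*v^2 + 33*v - 27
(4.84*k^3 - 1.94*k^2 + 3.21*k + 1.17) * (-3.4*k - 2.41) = -16.456*k^4 - 5.0684*k^3 - 6.2386*k^2 - 11.7141*k - 2.8197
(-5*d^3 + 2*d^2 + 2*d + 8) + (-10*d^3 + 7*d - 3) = -15*d^3 + 2*d^2 + 9*d + 5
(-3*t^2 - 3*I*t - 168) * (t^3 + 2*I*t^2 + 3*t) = -3*t^5 - 9*I*t^4 - 171*t^3 - 345*I*t^2 - 504*t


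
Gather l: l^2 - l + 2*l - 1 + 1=l^2 + l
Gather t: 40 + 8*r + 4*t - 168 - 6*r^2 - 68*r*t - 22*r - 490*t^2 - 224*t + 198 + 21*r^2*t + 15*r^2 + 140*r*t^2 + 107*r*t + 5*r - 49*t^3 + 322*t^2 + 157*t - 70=9*r^2 - 9*r - 49*t^3 + t^2*(140*r - 168) + t*(21*r^2 + 39*r - 63)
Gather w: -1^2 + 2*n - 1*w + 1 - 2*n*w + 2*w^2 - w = 2*n + 2*w^2 + w*(-2*n - 2)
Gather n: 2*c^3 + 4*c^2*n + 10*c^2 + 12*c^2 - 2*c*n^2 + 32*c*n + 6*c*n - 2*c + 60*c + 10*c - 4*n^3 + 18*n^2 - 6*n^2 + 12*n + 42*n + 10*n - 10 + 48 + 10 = 2*c^3 + 22*c^2 + 68*c - 4*n^3 + n^2*(12 - 2*c) + n*(4*c^2 + 38*c + 64) + 48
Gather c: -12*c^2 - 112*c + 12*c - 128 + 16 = -12*c^2 - 100*c - 112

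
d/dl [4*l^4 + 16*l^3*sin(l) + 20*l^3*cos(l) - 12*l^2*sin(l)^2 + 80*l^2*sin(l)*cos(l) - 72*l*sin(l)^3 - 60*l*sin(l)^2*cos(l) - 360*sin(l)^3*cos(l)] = -20*l^3*sin(l) + 16*l^3*cos(l) + 16*l^3 - 160*l^2*sin(l)^2 - 24*l^2*sin(l)*cos(l) + 48*l^2*sin(l) + 60*l^2*cos(l) + 80*l^2 + 180*l*sin(l)^3 - 216*l*sin(l)^2*cos(l) - 24*l*sin(l)^2 + 160*l*sin(l)*cos(l) - 120*l*sin(l) + 1440*sin(l)^4 - 72*sin(l)^3 - 60*sin(l)^2*cos(l) - 1080*sin(l)^2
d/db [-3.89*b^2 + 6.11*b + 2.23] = 6.11 - 7.78*b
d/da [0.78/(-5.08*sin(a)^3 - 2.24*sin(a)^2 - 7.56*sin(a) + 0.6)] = (11.8872*sin(a)^2 + 3.4944*sin(a) + 5.8968)*cos(a)/(5.08*sin(a)^3 + 2.24*sin(a)^2 + 7.56*sin(a) - 0.6)^2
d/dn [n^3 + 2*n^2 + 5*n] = 3*n^2 + 4*n + 5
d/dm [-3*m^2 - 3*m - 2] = -6*m - 3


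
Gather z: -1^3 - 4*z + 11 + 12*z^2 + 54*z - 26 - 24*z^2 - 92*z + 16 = -12*z^2 - 42*z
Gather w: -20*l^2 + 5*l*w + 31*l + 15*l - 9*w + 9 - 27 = -20*l^2 + 46*l + w*(5*l - 9) - 18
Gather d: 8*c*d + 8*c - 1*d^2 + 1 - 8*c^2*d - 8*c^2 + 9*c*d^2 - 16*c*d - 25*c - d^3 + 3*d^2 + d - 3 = -8*c^2 - 17*c - d^3 + d^2*(9*c + 2) + d*(-8*c^2 - 8*c + 1) - 2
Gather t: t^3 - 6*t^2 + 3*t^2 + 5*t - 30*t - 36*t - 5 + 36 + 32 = t^3 - 3*t^2 - 61*t + 63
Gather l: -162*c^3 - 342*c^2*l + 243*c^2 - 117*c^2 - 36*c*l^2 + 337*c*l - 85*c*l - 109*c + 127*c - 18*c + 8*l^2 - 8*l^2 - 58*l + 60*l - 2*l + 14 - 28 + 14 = -162*c^3 + 126*c^2 - 36*c*l^2 + l*(-342*c^2 + 252*c)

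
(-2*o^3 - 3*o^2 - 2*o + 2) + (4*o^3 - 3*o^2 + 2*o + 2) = 2*o^3 - 6*o^2 + 4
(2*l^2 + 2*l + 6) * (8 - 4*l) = -8*l^3 + 8*l^2 - 8*l + 48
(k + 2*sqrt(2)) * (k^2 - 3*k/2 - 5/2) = k^3 - 3*k^2/2 + 2*sqrt(2)*k^2 - 3*sqrt(2)*k - 5*k/2 - 5*sqrt(2)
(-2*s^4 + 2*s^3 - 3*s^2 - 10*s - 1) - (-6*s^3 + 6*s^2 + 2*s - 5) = -2*s^4 + 8*s^3 - 9*s^2 - 12*s + 4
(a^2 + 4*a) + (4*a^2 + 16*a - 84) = 5*a^2 + 20*a - 84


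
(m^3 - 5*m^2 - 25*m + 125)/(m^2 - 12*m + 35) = (m^2 - 25)/(m - 7)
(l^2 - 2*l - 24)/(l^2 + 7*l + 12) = (l - 6)/(l + 3)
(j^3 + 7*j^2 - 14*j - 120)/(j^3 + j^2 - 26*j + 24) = (j + 5)/(j - 1)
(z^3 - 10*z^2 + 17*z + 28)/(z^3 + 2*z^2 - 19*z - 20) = (z - 7)/(z + 5)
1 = 1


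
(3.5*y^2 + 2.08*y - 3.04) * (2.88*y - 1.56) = 10.08*y^3 + 0.5304*y^2 - 12.0*y + 4.7424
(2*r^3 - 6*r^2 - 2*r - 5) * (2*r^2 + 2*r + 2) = 4*r^5 - 8*r^4 - 12*r^3 - 26*r^2 - 14*r - 10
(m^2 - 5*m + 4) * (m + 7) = m^3 + 2*m^2 - 31*m + 28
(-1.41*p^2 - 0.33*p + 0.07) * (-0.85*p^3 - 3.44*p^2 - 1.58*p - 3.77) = 1.1985*p^5 + 5.1309*p^4 + 3.3035*p^3 + 5.5963*p^2 + 1.1335*p - 0.2639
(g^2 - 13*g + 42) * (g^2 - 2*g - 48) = g^4 - 15*g^3 + 20*g^2 + 540*g - 2016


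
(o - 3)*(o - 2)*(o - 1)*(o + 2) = o^4 - 4*o^3 - o^2 + 16*o - 12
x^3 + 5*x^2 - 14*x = x*(x - 2)*(x + 7)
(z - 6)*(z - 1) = z^2 - 7*z + 6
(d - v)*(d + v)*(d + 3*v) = d^3 + 3*d^2*v - d*v^2 - 3*v^3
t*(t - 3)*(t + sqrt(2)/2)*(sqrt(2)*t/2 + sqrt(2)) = sqrt(2)*t^4/2 - sqrt(2)*t^3/2 + t^3/2 - 3*sqrt(2)*t^2 - t^2/2 - 3*t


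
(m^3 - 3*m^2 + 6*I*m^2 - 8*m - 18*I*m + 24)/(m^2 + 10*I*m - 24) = (m^2 + m*(-3 + 2*I) - 6*I)/(m + 6*I)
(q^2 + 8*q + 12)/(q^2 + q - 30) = (q + 2)/(q - 5)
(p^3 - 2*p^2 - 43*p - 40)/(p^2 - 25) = (p^2 - 7*p - 8)/(p - 5)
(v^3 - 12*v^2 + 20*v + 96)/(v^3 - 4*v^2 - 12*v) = (v - 8)/v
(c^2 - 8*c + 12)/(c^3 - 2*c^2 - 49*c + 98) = (c - 6)/(c^2 - 49)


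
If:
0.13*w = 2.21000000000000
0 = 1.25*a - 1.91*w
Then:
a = 25.98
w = 17.00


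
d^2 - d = d*(d - 1)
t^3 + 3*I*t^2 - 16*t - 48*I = (t - 4)*(t + 4)*(t + 3*I)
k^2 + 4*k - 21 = (k - 3)*(k + 7)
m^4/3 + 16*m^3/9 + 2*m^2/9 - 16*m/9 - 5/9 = (m/3 + 1/3)*(m - 1)*(m + 1/3)*(m + 5)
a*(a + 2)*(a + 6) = a^3 + 8*a^2 + 12*a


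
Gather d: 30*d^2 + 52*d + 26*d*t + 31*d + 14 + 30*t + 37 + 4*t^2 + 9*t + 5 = 30*d^2 + d*(26*t + 83) + 4*t^2 + 39*t + 56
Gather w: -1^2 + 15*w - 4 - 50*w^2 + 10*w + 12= -50*w^2 + 25*w + 7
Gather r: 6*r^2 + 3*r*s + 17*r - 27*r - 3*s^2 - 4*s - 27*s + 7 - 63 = 6*r^2 + r*(3*s - 10) - 3*s^2 - 31*s - 56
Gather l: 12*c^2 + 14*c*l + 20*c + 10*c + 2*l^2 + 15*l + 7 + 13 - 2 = 12*c^2 + 30*c + 2*l^2 + l*(14*c + 15) + 18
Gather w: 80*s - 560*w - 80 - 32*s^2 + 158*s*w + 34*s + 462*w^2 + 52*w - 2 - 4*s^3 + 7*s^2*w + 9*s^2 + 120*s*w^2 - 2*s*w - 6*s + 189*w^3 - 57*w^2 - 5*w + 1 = -4*s^3 - 23*s^2 + 108*s + 189*w^3 + w^2*(120*s + 405) + w*(7*s^2 + 156*s - 513) - 81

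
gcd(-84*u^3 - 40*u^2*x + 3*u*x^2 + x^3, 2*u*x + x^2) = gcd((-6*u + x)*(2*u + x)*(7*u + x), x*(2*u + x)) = 2*u + x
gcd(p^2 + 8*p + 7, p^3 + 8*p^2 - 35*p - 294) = p + 7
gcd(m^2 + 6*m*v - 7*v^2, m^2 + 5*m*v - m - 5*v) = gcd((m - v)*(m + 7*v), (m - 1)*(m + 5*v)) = 1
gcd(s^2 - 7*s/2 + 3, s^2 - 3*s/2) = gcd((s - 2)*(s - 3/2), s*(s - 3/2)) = s - 3/2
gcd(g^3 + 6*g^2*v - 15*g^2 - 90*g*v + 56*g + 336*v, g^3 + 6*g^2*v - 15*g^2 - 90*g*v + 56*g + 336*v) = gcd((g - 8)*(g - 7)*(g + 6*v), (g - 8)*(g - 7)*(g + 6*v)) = g^3 + 6*g^2*v - 15*g^2 - 90*g*v + 56*g + 336*v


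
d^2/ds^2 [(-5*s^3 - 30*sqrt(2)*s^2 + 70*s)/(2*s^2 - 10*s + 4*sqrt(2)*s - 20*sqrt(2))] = 25*(-4*sqrt(2)*s^3 + s^3 - 48*s^2 - 30*sqrt(2)*s^2 - 120*s + 84*sqrt(2)*s - 380*sqrt(2) + 112)/(s^6 - 15*s^5 + 6*sqrt(2)*s^5 - 90*sqrt(2)*s^4 + 99*s^4 - 485*s^3 + 466*sqrt(2)*s^3 - 990*sqrt(2)*s^2 + 1800*s^2 - 3000*s + 1200*sqrt(2)*s - 2000*sqrt(2))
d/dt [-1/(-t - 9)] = -1/(t + 9)^2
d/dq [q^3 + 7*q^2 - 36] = q*(3*q + 14)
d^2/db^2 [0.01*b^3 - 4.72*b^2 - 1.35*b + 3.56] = 0.06*b - 9.44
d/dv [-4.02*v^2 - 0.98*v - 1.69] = -8.04*v - 0.98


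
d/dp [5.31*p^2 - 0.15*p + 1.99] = 10.62*p - 0.15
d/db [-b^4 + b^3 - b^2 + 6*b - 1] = -4*b^3 + 3*b^2 - 2*b + 6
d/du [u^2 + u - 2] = 2*u + 1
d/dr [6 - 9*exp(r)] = -9*exp(r)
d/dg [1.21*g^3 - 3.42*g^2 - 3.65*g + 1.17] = 3.63*g^2 - 6.84*g - 3.65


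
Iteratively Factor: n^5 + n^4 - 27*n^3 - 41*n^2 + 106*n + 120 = (n + 1)*(n^4 - 27*n^2 - 14*n + 120) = (n - 5)*(n + 1)*(n^3 + 5*n^2 - 2*n - 24) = (n - 5)*(n + 1)*(n + 4)*(n^2 + n - 6) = (n - 5)*(n + 1)*(n + 3)*(n + 4)*(n - 2)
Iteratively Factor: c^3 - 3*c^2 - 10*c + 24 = (c + 3)*(c^2 - 6*c + 8) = (c - 4)*(c + 3)*(c - 2)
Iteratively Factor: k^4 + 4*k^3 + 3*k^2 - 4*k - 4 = (k + 1)*(k^3 + 3*k^2 - 4) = (k - 1)*(k + 1)*(k^2 + 4*k + 4) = (k - 1)*(k + 1)*(k + 2)*(k + 2)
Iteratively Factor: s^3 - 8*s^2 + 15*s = (s - 5)*(s^2 - 3*s) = (s - 5)*(s - 3)*(s)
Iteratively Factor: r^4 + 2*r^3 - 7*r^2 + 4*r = (r)*(r^3 + 2*r^2 - 7*r + 4) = r*(r - 1)*(r^2 + 3*r - 4) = r*(r - 1)^2*(r + 4)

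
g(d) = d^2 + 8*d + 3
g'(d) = 2*d + 8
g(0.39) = 6.27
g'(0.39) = 8.78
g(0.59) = 8.07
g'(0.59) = 9.18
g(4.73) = 63.21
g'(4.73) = 17.46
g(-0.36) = 0.25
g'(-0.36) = 7.28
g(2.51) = 29.38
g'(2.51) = 13.02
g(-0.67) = -1.91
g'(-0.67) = 6.66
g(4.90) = 66.21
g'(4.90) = 17.80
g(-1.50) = -6.75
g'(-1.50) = 5.00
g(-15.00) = 108.00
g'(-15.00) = -22.00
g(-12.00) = 51.00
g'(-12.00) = -16.00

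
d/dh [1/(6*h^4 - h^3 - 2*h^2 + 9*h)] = (-24*h^3 + 3*h^2 + 4*h - 9)/(h^2*(6*h^3 - h^2 - 2*h + 9)^2)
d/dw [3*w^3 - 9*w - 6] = 9*w^2 - 9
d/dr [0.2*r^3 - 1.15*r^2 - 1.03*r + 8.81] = 0.6*r^2 - 2.3*r - 1.03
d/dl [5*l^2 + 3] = 10*l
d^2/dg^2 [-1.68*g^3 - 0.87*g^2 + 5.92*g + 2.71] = -10.08*g - 1.74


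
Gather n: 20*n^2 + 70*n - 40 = 20*n^2 + 70*n - 40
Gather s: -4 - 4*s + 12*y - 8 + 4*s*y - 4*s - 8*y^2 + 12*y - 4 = s*(4*y - 8) - 8*y^2 + 24*y - 16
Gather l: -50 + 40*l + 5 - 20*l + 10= 20*l - 35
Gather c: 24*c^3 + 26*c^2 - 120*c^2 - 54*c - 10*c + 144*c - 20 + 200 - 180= 24*c^3 - 94*c^2 + 80*c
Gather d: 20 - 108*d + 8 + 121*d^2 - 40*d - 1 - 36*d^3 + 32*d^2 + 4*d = -36*d^3 + 153*d^2 - 144*d + 27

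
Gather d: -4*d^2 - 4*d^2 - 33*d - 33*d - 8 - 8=-8*d^2 - 66*d - 16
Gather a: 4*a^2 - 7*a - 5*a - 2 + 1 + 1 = 4*a^2 - 12*a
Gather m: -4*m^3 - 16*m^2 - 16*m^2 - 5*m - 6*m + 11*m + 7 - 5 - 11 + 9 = -4*m^3 - 32*m^2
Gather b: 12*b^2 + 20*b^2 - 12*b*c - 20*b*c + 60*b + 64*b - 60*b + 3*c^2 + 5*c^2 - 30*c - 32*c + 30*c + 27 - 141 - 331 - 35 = 32*b^2 + b*(64 - 32*c) + 8*c^2 - 32*c - 480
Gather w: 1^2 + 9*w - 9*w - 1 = 0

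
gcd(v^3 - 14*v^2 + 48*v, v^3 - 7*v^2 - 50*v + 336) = v^2 - 14*v + 48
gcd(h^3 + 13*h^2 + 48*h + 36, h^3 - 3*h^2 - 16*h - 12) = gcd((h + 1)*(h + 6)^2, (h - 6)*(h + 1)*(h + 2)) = h + 1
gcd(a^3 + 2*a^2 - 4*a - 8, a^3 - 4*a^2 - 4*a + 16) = a^2 - 4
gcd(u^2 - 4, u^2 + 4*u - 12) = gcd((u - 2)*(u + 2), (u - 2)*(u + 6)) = u - 2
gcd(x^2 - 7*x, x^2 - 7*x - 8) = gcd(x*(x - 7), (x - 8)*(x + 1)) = 1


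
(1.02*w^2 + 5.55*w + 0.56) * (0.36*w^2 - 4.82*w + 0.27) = 0.3672*w^4 - 2.9184*w^3 - 26.274*w^2 - 1.2007*w + 0.1512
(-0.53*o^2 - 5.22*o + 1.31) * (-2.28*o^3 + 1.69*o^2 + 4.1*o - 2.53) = 1.2084*o^5 + 11.0059*o^4 - 13.9816*o^3 - 17.8472*o^2 + 18.5776*o - 3.3143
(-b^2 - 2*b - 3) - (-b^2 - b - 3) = -b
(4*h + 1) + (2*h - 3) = 6*h - 2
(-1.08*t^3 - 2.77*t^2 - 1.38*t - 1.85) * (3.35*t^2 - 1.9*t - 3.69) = -3.618*t^5 - 7.2275*t^4 + 4.6252*t^3 + 6.6458*t^2 + 8.6072*t + 6.8265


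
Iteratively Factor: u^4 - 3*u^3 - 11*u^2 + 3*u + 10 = (u - 1)*(u^3 - 2*u^2 - 13*u - 10) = (u - 5)*(u - 1)*(u^2 + 3*u + 2) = (u - 5)*(u - 1)*(u + 1)*(u + 2)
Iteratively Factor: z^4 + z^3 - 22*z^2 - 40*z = (z + 4)*(z^3 - 3*z^2 - 10*z) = (z + 2)*(z + 4)*(z^2 - 5*z) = z*(z + 2)*(z + 4)*(z - 5)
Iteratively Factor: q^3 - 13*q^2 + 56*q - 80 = (q - 4)*(q^2 - 9*q + 20) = (q - 4)^2*(q - 5)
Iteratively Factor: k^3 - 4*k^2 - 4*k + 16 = (k - 2)*(k^2 - 2*k - 8) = (k - 4)*(k - 2)*(k + 2)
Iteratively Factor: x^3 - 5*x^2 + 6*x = (x - 2)*(x^2 - 3*x) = x*(x - 2)*(x - 3)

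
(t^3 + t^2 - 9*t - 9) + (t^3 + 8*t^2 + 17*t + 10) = 2*t^3 + 9*t^2 + 8*t + 1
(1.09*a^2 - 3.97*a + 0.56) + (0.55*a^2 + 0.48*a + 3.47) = 1.64*a^2 - 3.49*a + 4.03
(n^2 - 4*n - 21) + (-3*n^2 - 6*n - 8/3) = -2*n^2 - 10*n - 71/3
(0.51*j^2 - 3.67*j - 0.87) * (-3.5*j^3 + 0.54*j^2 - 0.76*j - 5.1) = -1.785*j^5 + 13.1204*j^4 + 0.6756*j^3 - 0.2816*j^2 + 19.3782*j + 4.437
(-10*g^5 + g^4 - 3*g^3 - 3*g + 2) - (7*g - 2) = -10*g^5 + g^4 - 3*g^3 - 10*g + 4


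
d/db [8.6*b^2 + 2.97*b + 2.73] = 17.2*b + 2.97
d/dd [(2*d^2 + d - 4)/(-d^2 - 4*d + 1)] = (-7*d^2 - 4*d - 15)/(d^4 + 8*d^3 + 14*d^2 - 8*d + 1)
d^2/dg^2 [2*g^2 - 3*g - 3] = 4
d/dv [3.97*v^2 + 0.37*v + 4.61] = 7.94*v + 0.37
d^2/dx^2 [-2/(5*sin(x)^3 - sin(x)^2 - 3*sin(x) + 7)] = 2*(225*sin(x)^6 - 55*sin(x)^5 - 326*sin(x)^4 - 226*sin(x)^3 + 121*sin(x)^2 + 213*sin(x) - 32)/(5*sin(x)^3 - sin(x)^2 - 3*sin(x) + 7)^3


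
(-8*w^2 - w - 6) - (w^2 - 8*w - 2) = -9*w^2 + 7*w - 4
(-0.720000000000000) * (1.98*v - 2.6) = 1.872 - 1.4256*v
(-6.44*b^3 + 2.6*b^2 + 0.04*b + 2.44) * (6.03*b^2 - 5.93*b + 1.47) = -38.8332*b^5 + 53.8672*b^4 - 24.6436*b^3 + 18.298*b^2 - 14.4104*b + 3.5868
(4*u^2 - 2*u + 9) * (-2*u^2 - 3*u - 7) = -8*u^4 - 8*u^3 - 40*u^2 - 13*u - 63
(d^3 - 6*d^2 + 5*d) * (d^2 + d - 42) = d^5 - 5*d^4 - 43*d^3 + 257*d^2 - 210*d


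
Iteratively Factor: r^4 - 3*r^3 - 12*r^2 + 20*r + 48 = (r - 3)*(r^3 - 12*r - 16) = (r - 3)*(r + 2)*(r^2 - 2*r - 8) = (r - 3)*(r + 2)^2*(r - 4)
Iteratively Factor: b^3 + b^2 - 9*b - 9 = (b + 1)*(b^2 - 9) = (b + 1)*(b + 3)*(b - 3)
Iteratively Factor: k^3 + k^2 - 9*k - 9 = (k - 3)*(k^2 + 4*k + 3) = (k - 3)*(k + 3)*(k + 1)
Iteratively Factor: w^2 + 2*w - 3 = (w + 3)*(w - 1)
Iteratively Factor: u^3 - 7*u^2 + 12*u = (u - 4)*(u^2 - 3*u) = u*(u - 4)*(u - 3)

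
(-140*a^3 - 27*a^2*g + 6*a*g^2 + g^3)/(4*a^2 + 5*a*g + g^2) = (-35*a^2 + 2*a*g + g^2)/(a + g)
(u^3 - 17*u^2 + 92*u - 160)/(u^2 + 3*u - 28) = (u^2 - 13*u + 40)/(u + 7)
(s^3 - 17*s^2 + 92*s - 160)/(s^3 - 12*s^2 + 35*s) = (s^2 - 12*s + 32)/(s*(s - 7))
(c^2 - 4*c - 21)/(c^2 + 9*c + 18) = (c - 7)/(c + 6)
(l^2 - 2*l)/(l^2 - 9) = l*(l - 2)/(l^2 - 9)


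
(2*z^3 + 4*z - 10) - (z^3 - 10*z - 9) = z^3 + 14*z - 1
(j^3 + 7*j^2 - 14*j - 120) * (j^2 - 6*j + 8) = j^5 + j^4 - 48*j^3 + 20*j^2 + 608*j - 960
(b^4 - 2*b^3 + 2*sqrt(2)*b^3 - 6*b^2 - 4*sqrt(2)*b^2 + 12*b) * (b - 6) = b^5 - 8*b^4 + 2*sqrt(2)*b^4 - 16*sqrt(2)*b^3 + 6*b^3 + 24*sqrt(2)*b^2 + 48*b^2 - 72*b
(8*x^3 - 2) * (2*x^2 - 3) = 16*x^5 - 24*x^3 - 4*x^2 + 6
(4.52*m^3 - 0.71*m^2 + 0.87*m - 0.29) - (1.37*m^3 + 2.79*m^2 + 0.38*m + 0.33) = 3.15*m^3 - 3.5*m^2 + 0.49*m - 0.62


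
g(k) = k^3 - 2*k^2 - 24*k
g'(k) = 3*k^2 - 4*k - 24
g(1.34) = -33.35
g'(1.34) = -23.97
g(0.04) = -0.96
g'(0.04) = -24.16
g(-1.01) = 21.17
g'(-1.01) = -16.90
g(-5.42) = -87.89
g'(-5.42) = 85.81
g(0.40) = -9.86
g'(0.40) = -25.12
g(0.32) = -7.85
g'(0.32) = -24.97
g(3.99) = -64.08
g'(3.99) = 7.80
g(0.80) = -19.97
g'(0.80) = -25.28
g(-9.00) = -675.00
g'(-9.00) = 255.00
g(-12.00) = -1728.00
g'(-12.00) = 456.00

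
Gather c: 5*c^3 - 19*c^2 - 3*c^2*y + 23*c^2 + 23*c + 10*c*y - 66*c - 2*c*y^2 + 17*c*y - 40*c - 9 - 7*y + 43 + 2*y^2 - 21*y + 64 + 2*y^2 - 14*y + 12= 5*c^3 + c^2*(4 - 3*y) + c*(-2*y^2 + 27*y - 83) + 4*y^2 - 42*y + 110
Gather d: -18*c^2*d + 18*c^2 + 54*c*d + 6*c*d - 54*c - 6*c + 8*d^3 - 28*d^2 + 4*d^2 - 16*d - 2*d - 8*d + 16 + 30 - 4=18*c^2 - 60*c + 8*d^3 - 24*d^2 + d*(-18*c^2 + 60*c - 26) + 42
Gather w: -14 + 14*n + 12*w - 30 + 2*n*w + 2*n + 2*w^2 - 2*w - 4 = 16*n + 2*w^2 + w*(2*n + 10) - 48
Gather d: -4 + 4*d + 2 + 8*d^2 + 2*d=8*d^2 + 6*d - 2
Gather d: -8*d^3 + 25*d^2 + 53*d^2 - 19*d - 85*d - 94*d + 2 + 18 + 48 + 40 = -8*d^3 + 78*d^2 - 198*d + 108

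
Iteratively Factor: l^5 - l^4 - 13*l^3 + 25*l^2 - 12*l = (l)*(l^4 - l^3 - 13*l^2 + 25*l - 12) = l*(l + 4)*(l^3 - 5*l^2 + 7*l - 3) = l*(l - 1)*(l + 4)*(l^2 - 4*l + 3) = l*(l - 1)^2*(l + 4)*(l - 3)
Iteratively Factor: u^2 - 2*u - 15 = (u + 3)*(u - 5)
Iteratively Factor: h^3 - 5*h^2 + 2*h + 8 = (h - 2)*(h^2 - 3*h - 4) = (h - 2)*(h + 1)*(h - 4)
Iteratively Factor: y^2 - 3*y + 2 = (y - 2)*(y - 1)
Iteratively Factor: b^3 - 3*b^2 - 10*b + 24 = (b - 2)*(b^2 - b - 12) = (b - 4)*(b - 2)*(b + 3)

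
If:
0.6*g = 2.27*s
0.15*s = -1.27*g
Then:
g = 0.00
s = 0.00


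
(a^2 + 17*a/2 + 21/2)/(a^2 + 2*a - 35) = (a + 3/2)/(a - 5)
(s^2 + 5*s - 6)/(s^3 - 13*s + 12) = (s + 6)/(s^2 + s - 12)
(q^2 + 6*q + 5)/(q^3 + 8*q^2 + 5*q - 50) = (q + 1)/(q^2 + 3*q - 10)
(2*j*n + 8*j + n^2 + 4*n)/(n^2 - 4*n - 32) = (2*j + n)/(n - 8)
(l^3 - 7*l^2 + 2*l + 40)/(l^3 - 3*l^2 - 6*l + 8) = (l - 5)/(l - 1)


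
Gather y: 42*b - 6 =42*b - 6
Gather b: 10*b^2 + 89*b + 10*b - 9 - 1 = 10*b^2 + 99*b - 10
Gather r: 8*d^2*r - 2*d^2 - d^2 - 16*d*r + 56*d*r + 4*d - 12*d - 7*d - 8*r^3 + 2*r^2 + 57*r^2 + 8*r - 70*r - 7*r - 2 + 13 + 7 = -3*d^2 - 15*d - 8*r^3 + 59*r^2 + r*(8*d^2 + 40*d - 69) + 18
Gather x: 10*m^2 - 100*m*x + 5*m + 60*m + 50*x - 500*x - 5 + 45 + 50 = 10*m^2 + 65*m + x*(-100*m - 450) + 90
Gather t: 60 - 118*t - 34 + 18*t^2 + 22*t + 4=18*t^2 - 96*t + 30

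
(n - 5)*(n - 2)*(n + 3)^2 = n^4 - n^3 - 23*n^2 - 3*n + 90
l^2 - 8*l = l*(l - 8)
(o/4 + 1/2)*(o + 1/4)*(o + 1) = o^3/4 + 13*o^2/16 + 11*o/16 + 1/8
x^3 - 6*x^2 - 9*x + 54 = (x - 6)*(x - 3)*(x + 3)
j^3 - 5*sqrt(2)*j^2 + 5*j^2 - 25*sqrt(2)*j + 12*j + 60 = (j + 5)*(j - 3*sqrt(2))*(j - 2*sqrt(2))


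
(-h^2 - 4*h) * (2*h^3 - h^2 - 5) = -2*h^5 - 7*h^4 + 4*h^3 + 5*h^2 + 20*h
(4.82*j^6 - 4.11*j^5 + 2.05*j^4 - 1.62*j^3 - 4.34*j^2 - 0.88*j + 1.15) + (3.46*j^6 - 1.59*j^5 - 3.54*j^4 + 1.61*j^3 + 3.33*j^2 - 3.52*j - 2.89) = 8.28*j^6 - 5.7*j^5 - 1.49*j^4 - 0.01*j^3 - 1.01*j^2 - 4.4*j - 1.74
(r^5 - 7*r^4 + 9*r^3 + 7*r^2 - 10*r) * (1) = r^5 - 7*r^4 + 9*r^3 + 7*r^2 - 10*r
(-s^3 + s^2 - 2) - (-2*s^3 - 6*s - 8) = s^3 + s^2 + 6*s + 6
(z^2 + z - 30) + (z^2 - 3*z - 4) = 2*z^2 - 2*z - 34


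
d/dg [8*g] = 8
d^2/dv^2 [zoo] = 0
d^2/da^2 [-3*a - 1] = 0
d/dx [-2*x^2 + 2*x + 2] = 2 - 4*x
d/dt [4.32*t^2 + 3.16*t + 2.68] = 8.64*t + 3.16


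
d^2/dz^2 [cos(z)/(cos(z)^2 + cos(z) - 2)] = (2*(2*cos(z) + 1)^2*sin(z)^2*cos(z) - (cos(z)^2 + cos(z) - 2)^2*cos(z) + (cos(z)^2 + cos(z) - 2)*(3*cos(2*z) + 4*cos(3*z) - 1)/2)/(cos(z)^2 + cos(z) - 2)^3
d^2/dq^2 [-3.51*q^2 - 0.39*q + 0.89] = -7.02000000000000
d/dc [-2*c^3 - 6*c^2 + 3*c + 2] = -6*c^2 - 12*c + 3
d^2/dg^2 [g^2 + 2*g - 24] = 2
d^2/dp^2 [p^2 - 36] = 2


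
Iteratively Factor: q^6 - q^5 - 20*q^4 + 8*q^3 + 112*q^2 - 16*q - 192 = (q + 2)*(q^5 - 3*q^4 - 14*q^3 + 36*q^2 + 40*q - 96) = (q + 2)*(q + 3)*(q^4 - 6*q^3 + 4*q^2 + 24*q - 32) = (q + 2)^2*(q + 3)*(q^3 - 8*q^2 + 20*q - 16) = (q - 4)*(q + 2)^2*(q + 3)*(q^2 - 4*q + 4) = (q - 4)*(q - 2)*(q + 2)^2*(q + 3)*(q - 2)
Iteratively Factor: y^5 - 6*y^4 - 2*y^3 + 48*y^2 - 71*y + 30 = (y - 1)*(y^4 - 5*y^3 - 7*y^2 + 41*y - 30) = (y - 1)*(y + 3)*(y^3 - 8*y^2 + 17*y - 10) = (y - 5)*(y - 1)*(y + 3)*(y^2 - 3*y + 2) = (y - 5)*(y - 2)*(y - 1)*(y + 3)*(y - 1)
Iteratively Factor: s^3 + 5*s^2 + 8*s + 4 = (s + 2)*(s^2 + 3*s + 2) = (s + 1)*(s + 2)*(s + 2)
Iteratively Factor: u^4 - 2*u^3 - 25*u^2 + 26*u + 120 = (u + 4)*(u^3 - 6*u^2 - u + 30) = (u - 5)*(u + 4)*(u^2 - u - 6) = (u - 5)*(u - 3)*(u + 4)*(u + 2)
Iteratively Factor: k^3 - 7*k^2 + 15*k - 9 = (k - 3)*(k^2 - 4*k + 3) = (k - 3)*(k - 1)*(k - 3)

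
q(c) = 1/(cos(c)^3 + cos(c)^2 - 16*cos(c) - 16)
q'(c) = (3*sin(c)*cos(c)^2 + 2*sin(c)*cos(c) - 16*sin(c))/(cos(c)^3 + cos(c)^2 - 16*cos(c) - 16)^2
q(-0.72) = -0.04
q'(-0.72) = 0.01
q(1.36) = -0.05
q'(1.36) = -0.04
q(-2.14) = -0.14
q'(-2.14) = 0.26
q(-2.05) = -0.12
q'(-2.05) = 0.20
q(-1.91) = -0.09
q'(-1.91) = 0.14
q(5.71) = -0.04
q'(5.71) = 0.01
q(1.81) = -0.08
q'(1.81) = -0.11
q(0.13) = -0.03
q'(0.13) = -0.00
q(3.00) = -6.65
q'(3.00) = -93.94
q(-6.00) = -0.03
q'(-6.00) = 0.00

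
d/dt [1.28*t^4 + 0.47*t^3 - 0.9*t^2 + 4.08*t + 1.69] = 5.12*t^3 + 1.41*t^2 - 1.8*t + 4.08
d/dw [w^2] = 2*w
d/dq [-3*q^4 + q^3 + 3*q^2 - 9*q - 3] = -12*q^3 + 3*q^2 + 6*q - 9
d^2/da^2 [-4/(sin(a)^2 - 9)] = 8*(2*sin(a)^4 + 15*sin(a)^2 - 9)/(sin(a)^2 - 9)^3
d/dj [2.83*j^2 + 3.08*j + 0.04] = 5.66*j + 3.08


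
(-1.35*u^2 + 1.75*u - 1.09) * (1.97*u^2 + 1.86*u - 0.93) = -2.6595*u^4 + 0.9365*u^3 + 2.3632*u^2 - 3.6549*u + 1.0137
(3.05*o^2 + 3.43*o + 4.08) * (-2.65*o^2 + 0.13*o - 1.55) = -8.0825*o^4 - 8.693*o^3 - 15.0936*o^2 - 4.7861*o - 6.324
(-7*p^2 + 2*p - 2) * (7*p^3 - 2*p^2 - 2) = -49*p^5 + 28*p^4 - 18*p^3 + 18*p^2 - 4*p + 4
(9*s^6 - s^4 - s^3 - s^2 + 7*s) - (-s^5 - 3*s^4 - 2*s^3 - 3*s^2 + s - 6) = 9*s^6 + s^5 + 2*s^4 + s^3 + 2*s^2 + 6*s + 6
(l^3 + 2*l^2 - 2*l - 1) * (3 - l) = -l^4 + l^3 + 8*l^2 - 5*l - 3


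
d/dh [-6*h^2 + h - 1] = 1 - 12*h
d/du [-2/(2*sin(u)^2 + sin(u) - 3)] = 2*(4*sin(u) + 1)*cos(u)/(sin(u) - cos(2*u) - 2)^2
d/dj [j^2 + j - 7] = 2*j + 1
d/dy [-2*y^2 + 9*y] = 9 - 4*y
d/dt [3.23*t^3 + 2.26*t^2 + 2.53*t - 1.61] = 9.69*t^2 + 4.52*t + 2.53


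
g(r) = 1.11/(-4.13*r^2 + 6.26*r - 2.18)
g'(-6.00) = -0.00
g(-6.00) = -0.01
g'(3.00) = 0.05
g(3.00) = -0.05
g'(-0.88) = -0.13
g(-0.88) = -0.10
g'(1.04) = 138.61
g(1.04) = -8.13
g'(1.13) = 23.65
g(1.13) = -2.92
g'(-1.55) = -0.04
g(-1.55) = -0.05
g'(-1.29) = -0.06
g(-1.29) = -0.06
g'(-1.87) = -0.03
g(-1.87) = -0.04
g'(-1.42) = -0.05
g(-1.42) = -0.06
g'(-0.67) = -0.19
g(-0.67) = -0.13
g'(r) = 1.11*(8.26*r - 6.26)/(-4.13*r^2 + 6.26*r - 2.18)^2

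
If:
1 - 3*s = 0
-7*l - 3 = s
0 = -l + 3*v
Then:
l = -10/21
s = 1/3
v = -10/63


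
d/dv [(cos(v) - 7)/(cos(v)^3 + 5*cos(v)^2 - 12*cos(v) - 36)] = (-137*cos(v)/2 - 8*cos(2*v) + cos(3*v)/2 + 112)*sin(v)/(cos(v)^3 + 5*cos(v)^2 - 12*cos(v) - 36)^2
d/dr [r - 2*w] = 1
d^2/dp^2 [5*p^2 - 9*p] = 10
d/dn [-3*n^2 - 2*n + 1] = -6*n - 2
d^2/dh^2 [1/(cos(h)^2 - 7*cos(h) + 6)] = (-4*sin(h)^4 + 27*sin(h)^2 - 273*cos(h)/4 + 21*cos(3*h)/4 + 63)/((cos(h) - 6)^3*(cos(h) - 1)^3)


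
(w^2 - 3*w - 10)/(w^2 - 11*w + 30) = (w + 2)/(w - 6)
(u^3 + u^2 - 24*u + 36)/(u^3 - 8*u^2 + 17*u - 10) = (u^2 + 3*u - 18)/(u^2 - 6*u + 5)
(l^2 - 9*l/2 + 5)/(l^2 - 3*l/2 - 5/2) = (l - 2)/(l + 1)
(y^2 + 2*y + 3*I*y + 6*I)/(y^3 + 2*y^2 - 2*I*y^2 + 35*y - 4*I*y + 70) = (y + 3*I)/(y^2 - 2*I*y + 35)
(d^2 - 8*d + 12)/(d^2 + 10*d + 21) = (d^2 - 8*d + 12)/(d^2 + 10*d + 21)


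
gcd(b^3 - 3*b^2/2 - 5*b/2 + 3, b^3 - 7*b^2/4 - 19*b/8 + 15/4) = b^2 - b/2 - 3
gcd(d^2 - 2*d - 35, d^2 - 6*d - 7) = d - 7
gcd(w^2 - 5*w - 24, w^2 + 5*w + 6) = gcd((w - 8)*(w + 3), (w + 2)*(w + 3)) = w + 3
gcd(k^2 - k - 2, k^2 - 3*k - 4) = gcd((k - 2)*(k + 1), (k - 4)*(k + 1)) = k + 1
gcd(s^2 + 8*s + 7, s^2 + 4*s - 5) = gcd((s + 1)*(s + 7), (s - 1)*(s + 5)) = 1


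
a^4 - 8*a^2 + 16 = (a - 2)^2*(a + 2)^2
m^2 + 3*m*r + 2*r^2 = (m + r)*(m + 2*r)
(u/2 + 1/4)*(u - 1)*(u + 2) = u^3/2 + 3*u^2/4 - 3*u/4 - 1/2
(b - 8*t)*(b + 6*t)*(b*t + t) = b^3*t - 2*b^2*t^2 + b^2*t - 48*b*t^3 - 2*b*t^2 - 48*t^3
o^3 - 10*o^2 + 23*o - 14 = (o - 7)*(o - 2)*(o - 1)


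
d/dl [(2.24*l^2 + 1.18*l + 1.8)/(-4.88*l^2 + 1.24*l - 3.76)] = (8.536*l^2 + 0.723200000000002*l - 6.6688)/(23.8144*l^4 - 12.1024*l^3 + 38.2352*l^2 - 9.3248*l + 14.1376)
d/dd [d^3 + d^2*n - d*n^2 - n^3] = 3*d^2 + 2*d*n - n^2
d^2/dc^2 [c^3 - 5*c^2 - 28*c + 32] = 6*c - 10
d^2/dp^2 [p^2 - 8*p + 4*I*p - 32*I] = 2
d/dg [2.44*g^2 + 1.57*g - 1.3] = 4.88*g + 1.57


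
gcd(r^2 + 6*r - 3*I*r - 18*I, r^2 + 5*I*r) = 1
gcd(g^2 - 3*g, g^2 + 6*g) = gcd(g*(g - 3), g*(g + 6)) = g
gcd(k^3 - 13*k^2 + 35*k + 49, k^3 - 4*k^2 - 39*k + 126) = k - 7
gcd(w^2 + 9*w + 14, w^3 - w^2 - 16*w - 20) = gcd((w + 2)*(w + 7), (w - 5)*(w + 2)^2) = w + 2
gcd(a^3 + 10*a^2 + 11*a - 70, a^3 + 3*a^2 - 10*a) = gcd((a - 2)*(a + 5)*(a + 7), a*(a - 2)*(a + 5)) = a^2 + 3*a - 10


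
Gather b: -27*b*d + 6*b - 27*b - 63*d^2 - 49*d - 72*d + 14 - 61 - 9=b*(-27*d - 21) - 63*d^2 - 121*d - 56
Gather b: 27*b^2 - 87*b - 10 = 27*b^2 - 87*b - 10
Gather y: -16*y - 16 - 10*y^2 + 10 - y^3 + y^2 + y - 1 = -y^3 - 9*y^2 - 15*y - 7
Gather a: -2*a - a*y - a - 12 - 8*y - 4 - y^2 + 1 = a*(-y - 3) - y^2 - 8*y - 15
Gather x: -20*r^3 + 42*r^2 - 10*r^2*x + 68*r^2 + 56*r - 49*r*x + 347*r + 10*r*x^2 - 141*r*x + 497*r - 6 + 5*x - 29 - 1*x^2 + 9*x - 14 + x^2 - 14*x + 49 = -20*r^3 + 110*r^2 + 10*r*x^2 + 900*r + x*(-10*r^2 - 190*r)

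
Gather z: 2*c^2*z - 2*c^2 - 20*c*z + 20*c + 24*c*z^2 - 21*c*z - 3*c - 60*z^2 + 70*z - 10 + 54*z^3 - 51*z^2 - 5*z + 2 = -2*c^2 + 17*c + 54*z^3 + z^2*(24*c - 111) + z*(2*c^2 - 41*c + 65) - 8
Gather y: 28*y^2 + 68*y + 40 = 28*y^2 + 68*y + 40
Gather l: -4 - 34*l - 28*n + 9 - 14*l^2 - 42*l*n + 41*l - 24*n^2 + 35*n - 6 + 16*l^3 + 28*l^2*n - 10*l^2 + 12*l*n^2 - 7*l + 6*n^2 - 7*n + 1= 16*l^3 + l^2*(28*n - 24) + l*(12*n^2 - 42*n) - 18*n^2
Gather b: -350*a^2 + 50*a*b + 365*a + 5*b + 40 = -350*a^2 + 365*a + b*(50*a + 5) + 40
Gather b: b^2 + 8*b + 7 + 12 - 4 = b^2 + 8*b + 15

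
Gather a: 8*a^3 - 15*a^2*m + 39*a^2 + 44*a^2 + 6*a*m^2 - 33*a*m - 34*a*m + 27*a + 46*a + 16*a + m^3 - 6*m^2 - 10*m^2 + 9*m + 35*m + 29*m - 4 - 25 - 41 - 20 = 8*a^3 + a^2*(83 - 15*m) + a*(6*m^2 - 67*m + 89) + m^3 - 16*m^2 + 73*m - 90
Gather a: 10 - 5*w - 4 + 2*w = 6 - 3*w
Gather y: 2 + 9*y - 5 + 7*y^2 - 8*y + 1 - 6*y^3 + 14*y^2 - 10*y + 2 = -6*y^3 + 21*y^2 - 9*y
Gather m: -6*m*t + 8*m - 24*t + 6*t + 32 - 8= m*(8 - 6*t) - 18*t + 24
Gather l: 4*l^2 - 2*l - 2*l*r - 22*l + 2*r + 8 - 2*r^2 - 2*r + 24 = 4*l^2 + l*(-2*r - 24) - 2*r^2 + 32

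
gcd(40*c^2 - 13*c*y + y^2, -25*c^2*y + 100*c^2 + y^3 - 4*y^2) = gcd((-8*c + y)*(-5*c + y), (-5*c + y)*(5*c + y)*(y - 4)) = -5*c + y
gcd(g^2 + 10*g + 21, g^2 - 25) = 1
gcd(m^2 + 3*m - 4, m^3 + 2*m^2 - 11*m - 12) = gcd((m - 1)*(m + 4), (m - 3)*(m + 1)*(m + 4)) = m + 4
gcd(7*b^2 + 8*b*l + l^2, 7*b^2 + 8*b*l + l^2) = 7*b^2 + 8*b*l + l^2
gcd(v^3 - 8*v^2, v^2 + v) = v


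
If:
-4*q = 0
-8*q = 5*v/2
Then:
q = 0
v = 0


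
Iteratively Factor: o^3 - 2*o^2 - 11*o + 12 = (o + 3)*(o^2 - 5*o + 4) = (o - 4)*(o + 3)*(o - 1)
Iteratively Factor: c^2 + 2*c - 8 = (c - 2)*(c + 4)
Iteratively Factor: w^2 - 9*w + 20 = (w - 4)*(w - 5)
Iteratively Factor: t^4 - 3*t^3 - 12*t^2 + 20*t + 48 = (t - 4)*(t^3 + t^2 - 8*t - 12) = (t - 4)*(t + 2)*(t^2 - t - 6) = (t - 4)*(t - 3)*(t + 2)*(t + 2)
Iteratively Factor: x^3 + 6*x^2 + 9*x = (x + 3)*(x^2 + 3*x) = (x + 3)^2*(x)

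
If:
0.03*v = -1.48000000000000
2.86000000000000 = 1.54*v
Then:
No Solution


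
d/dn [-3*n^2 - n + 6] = -6*n - 1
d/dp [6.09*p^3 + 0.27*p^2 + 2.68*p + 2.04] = 18.27*p^2 + 0.54*p + 2.68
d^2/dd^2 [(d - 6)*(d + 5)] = 2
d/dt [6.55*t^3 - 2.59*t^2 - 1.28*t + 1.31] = 19.65*t^2 - 5.18*t - 1.28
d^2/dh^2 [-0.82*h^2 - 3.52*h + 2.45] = -1.64000000000000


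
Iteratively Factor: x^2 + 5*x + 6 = (x + 2)*(x + 3)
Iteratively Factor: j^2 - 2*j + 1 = (j - 1)*(j - 1)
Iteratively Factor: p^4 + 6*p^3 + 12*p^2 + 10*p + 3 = (p + 1)*(p^3 + 5*p^2 + 7*p + 3) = (p + 1)^2*(p^2 + 4*p + 3) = (p + 1)^2*(p + 3)*(p + 1)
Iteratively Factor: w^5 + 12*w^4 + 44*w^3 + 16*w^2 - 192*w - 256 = (w + 2)*(w^4 + 10*w^3 + 24*w^2 - 32*w - 128) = (w + 2)*(w + 4)*(w^3 + 6*w^2 - 32) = (w - 2)*(w + 2)*(w + 4)*(w^2 + 8*w + 16) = (w - 2)*(w + 2)*(w + 4)^2*(w + 4)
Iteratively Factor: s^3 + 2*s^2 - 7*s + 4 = (s - 1)*(s^2 + 3*s - 4) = (s - 1)*(s + 4)*(s - 1)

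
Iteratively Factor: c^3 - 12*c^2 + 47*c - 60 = (c - 5)*(c^2 - 7*c + 12) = (c - 5)*(c - 4)*(c - 3)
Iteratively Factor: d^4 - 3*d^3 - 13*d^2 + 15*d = (d - 1)*(d^3 - 2*d^2 - 15*d) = (d - 1)*(d + 3)*(d^2 - 5*d) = (d - 5)*(d - 1)*(d + 3)*(d)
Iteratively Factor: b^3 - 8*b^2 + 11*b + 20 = (b - 5)*(b^2 - 3*b - 4) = (b - 5)*(b - 4)*(b + 1)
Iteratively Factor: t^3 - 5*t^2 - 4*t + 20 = (t + 2)*(t^2 - 7*t + 10) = (t - 5)*(t + 2)*(t - 2)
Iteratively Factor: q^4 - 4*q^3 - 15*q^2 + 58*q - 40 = (q + 4)*(q^3 - 8*q^2 + 17*q - 10) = (q - 1)*(q + 4)*(q^2 - 7*q + 10) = (q - 2)*(q - 1)*(q + 4)*(q - 5)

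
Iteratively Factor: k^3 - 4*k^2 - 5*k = (k - 5)*(k^2 + k) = (k - 5)*(k + 1)*(k)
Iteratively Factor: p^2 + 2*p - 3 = (p - 1)*(p + 3)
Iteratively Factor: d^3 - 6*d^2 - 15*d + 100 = (d - 5)*(d^2 - d - 20) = (d - 5)^2*(d + 4)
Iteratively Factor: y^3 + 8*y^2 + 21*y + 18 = (y + 3)*(y^2 + 5*y + 6) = (y + 2)*(y + 3)*(y + 3)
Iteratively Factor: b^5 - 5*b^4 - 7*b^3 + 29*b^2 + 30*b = (b)*(b^4 - 5*b^3 - 7*b^2 + 29*b + 30) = b*(b - 5)*(b^3 - 7*b - 6) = b*(b - 5)*(b + 1)*(b^2 - b - 6) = b*(b - 5)*(b + 1)*(b + 2)*(b - 3)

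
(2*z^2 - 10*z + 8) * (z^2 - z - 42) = 2*z^4 - 12*z^3 - 66*z^2 + 412*z - 336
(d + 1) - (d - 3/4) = 7/4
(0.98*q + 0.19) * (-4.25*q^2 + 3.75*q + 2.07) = -4.165*q^3 + 2.8675*q^2 + 2.7411*q + 0.3933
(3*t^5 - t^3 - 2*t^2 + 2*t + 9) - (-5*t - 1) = 3*t^5 - t^3 - 2*t^2 + 7*t + 10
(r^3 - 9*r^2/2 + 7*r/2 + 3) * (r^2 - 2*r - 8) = r^5 - 13*r^4/2 + 9*r^3/2 + 32*r^2 - 34*r - 24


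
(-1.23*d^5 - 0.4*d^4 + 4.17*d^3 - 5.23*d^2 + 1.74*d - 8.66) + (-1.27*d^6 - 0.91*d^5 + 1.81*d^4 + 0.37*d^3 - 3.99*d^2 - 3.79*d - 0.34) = -1.27*d^6 - 2.14*d^5 + 1.41*d^4 + 4.54*d^3 - 9.22*d^2 - 2.05*d - 9.0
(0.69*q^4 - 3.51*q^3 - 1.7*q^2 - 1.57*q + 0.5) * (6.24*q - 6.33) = 4.3056*q^5 - 26.2701*q^4 + 11.6103*q^3 + 0.964199999999998*q^2 + 13.0581*q - 3.165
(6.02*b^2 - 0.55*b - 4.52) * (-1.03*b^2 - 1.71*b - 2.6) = -6.2006*b^4 - 9.7277*b^3 - 10.0559*b^2 + 9.1592*b + 11.752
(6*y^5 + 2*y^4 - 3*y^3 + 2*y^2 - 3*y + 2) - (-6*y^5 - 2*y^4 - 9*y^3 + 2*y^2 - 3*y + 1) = 12*y^5 + 4*y^4 + 6*y^3 + 1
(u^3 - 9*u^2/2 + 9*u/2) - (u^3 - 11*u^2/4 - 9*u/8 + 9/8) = -7*u^2/4 + 45*u/8 - 9/8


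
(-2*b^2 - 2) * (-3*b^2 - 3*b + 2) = 6*b^4 + 6*b^3 + 2*b^2 + 6*b - 4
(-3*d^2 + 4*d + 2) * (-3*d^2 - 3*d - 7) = 9*d^4 - 3*d^3 + 3*d^2 - 34*d - 14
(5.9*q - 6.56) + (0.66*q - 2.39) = 6.56*q - 8.95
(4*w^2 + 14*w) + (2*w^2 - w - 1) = 6*w^2 + 13*w - 1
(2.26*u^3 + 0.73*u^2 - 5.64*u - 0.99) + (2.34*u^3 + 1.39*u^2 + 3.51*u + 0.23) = 4.6*u^3 + 2.12*u^2 - 2.13*u - 0.76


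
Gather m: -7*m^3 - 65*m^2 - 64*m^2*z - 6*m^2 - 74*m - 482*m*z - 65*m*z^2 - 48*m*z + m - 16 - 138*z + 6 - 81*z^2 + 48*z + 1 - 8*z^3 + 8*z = -7*m^3 + m^2*(-64*z - 71) + m*(-65*z^2 - 530*z - 73) - 8*z^3 - 81*z^2 - 82*z - 9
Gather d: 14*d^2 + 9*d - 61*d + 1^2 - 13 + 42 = 14*d^2 - 52*d + 30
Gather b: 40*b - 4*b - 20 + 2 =36*b - 18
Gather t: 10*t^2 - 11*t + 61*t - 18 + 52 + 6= 10*t^2 + 50*t + 40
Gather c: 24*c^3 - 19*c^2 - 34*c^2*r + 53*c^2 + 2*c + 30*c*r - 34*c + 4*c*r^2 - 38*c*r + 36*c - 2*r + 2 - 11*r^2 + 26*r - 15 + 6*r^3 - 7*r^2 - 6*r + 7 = 24*c^3 + c^2*(34 - 34*r) + c*(4*r^2 - 8*r + 4) + 6*r^3 - 18*r^2 + 18*r - 6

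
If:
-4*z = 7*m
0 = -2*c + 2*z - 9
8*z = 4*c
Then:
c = -9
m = 18/7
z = -9/2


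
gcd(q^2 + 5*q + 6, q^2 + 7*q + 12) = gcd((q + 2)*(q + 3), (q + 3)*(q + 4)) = q + 3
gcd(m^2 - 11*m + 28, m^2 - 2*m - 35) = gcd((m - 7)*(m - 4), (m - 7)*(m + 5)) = m - 7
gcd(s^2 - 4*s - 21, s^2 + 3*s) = s + 3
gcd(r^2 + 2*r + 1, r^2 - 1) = r + 1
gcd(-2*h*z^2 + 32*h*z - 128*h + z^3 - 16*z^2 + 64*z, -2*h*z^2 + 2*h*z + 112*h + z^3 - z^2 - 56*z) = -2*h*z + 16*h + z^2 - 8*z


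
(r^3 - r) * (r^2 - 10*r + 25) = r^5 - 10*r^4 + 24*r^3 + 10*r^2 - 25*r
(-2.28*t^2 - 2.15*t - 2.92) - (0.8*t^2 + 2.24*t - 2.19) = -3.08*t^2 - 4.39*t - 0.73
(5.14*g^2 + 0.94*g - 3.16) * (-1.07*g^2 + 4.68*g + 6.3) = -5.4998*g^4 + 23.0494*g^3 + 40.1624*g^2 - 8.8668*g - 19.908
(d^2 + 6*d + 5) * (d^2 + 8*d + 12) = d^4 + 14*d^3 + 65*d^2 + 112*d + 60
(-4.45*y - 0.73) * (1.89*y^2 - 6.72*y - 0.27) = -8.4105*y^3 + 28.5243*y^2 + 6.1071*y + 0.1971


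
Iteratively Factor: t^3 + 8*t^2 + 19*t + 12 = (t + 4)*(t^2 + 4*t + 3) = (t + 1)*(t + 4)*(t + 3)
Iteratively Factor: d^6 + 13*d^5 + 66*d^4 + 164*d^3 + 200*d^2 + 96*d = (d + 4)*(d^5 + 9*d^4 + 30*d^3 + 44*d^2 + 24*d) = (d + 2)*(d + 4)*(d^4 + 7*d^3 + 16*d^2 + 12*d) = d*(d + 2)*(d + 4)*(d^3 + 7*d^2 + 16*d + 12) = d*(d + 2)^2*(d + 4)*(d^2 + 5*d + 6) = d*(d + 2)^2*(d + 3)*(d + 4)*(d + 2)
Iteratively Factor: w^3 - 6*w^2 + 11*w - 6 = (w - 2)*(w^2 - 4*w + 3) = (w - 3)*(w - 2)*(w - 1)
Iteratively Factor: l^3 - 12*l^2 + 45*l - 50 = (l - 2)*(l^2 - 10*l + 25) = (l - 5)*(l - 2)*(l - 5)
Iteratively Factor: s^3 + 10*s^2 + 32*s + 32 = (s + 2)*(s^2 + 8*s + 16) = (s + 2)*(s + 4)*(s + 4)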